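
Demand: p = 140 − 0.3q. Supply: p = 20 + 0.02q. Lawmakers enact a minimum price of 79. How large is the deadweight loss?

4715.11

Competitive equilibrium: 140 − 0.3q = 20 + 0.02q → q* = 375, p* = 27.5.
At the floor p = 79, quantity demanded = (140 − 79)/0.3 = 203.3333.
Sellers' marginal cost at q' = 203.3333: 20 + 0.02·203.3333 = 24.0667.
Δq = 375 − 203.3333 = 171.6667; wedge = 79 − 24.0667 = 54.9333.
DWL = ½ × 171.6667 × 54.9333 = 4715.11.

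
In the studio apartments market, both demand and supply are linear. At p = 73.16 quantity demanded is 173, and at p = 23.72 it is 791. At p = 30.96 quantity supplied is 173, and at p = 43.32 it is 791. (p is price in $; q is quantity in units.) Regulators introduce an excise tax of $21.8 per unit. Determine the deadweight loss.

Demand slope = (23.72 − 73.16)/(791 − 173) = −0.08, so p = 87 − 0.08q.
Supply slope = (43.32 − 30.96)/(791 − 173) = 0.02, so p = 27.5 + 0.02q.
Competitive equilibrium: 87 − 0.08q = 27.5 + 0.02q → q* = 595, p* = 39.4.
With the tax, the buyer price exceeds the seller price by 21.8: (87 − 0.08q) − (27.5 + 0.02q) = 21.8 → q' = 377.
Δq = 595 − 377 = 218; the wedge equals the tax, 21.8.
DWL = ½ × 218 × 21.8 = $2376.20.

$2376.20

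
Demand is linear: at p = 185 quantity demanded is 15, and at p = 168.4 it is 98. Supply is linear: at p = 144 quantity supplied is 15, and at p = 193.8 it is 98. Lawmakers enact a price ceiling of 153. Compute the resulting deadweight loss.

Demand slope = (168.4 − 185)/(98 − 15) = −0.2, so p = 188 − 0.2q.
Supply slope = (193.8 − 144)/(98 − 15) = 0.6, so p = 135 + 0.6q.
Competitive equilibrium: 188 − 0.2q = 135 + 0.6q → q* = 66.25, p* = 174.75.
At the ceiling p = 153, quantity supplied = (153 − 135)/0.6 = 30.
Willingness to pay at q' = 30: 188 − 0.2·30 = 182.
Δq = 66.25 − 30 = 36.25; wedge = 182 − 153 = 29.
Deadweight loss = ½ × 36.25 × 29 = 525.625.

525.625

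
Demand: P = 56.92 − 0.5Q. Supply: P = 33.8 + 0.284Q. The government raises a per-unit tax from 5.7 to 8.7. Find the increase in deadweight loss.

27.55

Competitive equilibrium: 56.92 − 0.5Q = 33.8 + 0.284Q → Q* = 29.4898, P* = 42.1751.
For a per-unit tax t: ΔQ = t/0.784, so DWL = ½·t·(t/0.784) = t²/1.568.
At t = 5.7: DWL = 20.721. At t = 8.7: DWL = 48.272.
Increase = 48.272 − 20.721 = 27.55.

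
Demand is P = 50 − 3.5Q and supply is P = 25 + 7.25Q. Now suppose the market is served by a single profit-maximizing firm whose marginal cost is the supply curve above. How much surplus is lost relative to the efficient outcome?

Competitive equilibrium: 50 − 3.5Q = 25 + 7.25Q → Q* = 2.3256, P* = 41.8605.
Marginal revenue: MR = 50 − 7Q. Set MR = MC: 50 − 7Q = 25 + 7.25Q → Q_m = 1.7544.
Price P_m = 50 − 3.5·1.7544 = 43.8596; MC(Q_m) = 25 + 7.25·1.7544 = 37.7194.
Competitive Q* = 2.3256, so ΔQ = 0.5712; wedge = 43.8596 − 37.7194 = 6.1402.
DWL = ½ × 0.5712 × 6.1402 = 1.75.

1.75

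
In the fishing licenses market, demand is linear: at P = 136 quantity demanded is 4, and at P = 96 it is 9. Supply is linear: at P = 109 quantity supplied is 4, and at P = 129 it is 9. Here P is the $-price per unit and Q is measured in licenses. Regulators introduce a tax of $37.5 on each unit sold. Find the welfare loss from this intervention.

Demand slope = (96 − 136)/(9 − 4) = −8, so P = 168 − 8Q.
Supply slope = (129 − 109)/(9 − 4) = 4, so P = 93 + 4Q.
Competitive equilibrium: 168 − 8Q = 93 + 4Q → Q* = 6.25, P* = 118.
With the tax, the buyer price exceeds the seller price by 37.5: (168 − 8Q) − (93 + 4Q) = 37.5 → Q' = 3.125.
ΔQ = 6.25 − 3.125 = 3.125; the wedge equals the tax, 37.5.
DWL = ½ × 3.125 × 37.5 = $58.59.

$58.59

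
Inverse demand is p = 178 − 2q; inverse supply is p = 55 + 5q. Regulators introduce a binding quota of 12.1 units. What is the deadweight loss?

104.78

Competitive equilibrium: 178 − 2q = 55 + 5q → q* = 17.5714, p* = 142.8571.
At q = 12.1: demand price = 178 − 2·12.1 = 153.8; supply price = 55 + 5·12.1 = 115.5.
Δq = 17.5714 − 12.1 = 5.4714; wedge = 153.8 − 115.5 = 38.3.
Welfare loss = ½ × 5.4714 × 38.3 = 104.78.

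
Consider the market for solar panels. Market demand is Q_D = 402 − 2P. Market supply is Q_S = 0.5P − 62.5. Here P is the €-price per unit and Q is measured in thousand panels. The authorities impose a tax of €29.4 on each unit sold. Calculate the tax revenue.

€548.016 thousand

In inverse form: demand P = 201 − 0.5Q, supply P = 125 + 2Q.
Competitive equilibrium: 201 − 0.5Q = 125 + 2Q → Q* = 30.4, P* = 185.8.
With the tax, the buyer price exceeds the seller price by 29.4: (201 − 0.5Q) − (125 + 2Q) = 29.4 → Q' = 18.64.
Tax revenue = 29.4 × 18.64 = €548.016 thousand.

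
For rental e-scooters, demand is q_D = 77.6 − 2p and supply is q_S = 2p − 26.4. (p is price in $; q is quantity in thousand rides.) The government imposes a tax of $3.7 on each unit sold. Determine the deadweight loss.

$6.845 thousand

In inverse form: demand p = 38.8 − 0.5q, supply p = 13.2 + 0.5q.
Competitive equilibrium: 38.8 − 0.5q = 13.2 + 0.5q → q* = 25.6, p* = 26.
With the tax, the buyer price exceeds the seller price by 3.7: (38.8 − 0.5q) − (13.2 + 0.5q) = 3.7 → q' = 21.9.
Δq = 25.6 − 21.9 = 3.7; the wedge equals the tax, 3.7.
Deadweight loss = ½ × 3.7 × 3.7 = $6.845 thousand.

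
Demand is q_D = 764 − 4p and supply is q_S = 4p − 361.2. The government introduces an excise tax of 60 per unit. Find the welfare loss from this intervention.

In inverse form: demand p = 191 − 0.25q, supply p = 90.3 + 0.25q.
Competitive equilibrium: 191 − 0.25q = 90.3 + 0.25q → q* = 201.4, p* = 140.65.
With the tax, the buyer price exceeds the seller price by 60: (191 − 0.25q) − (90.3 + 0.25q) = 60 → q' = 81.4.
Δq = 201.4 − 81.4 = 120; the wedge equals the tax, 60.
Deadweight loss = ½ × 120 × 60 = 3600.

3600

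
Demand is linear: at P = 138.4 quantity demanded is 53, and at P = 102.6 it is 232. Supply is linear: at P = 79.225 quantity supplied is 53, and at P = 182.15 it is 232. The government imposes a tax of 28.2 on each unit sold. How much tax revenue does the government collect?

2621.69

Demand slope = (102.6 − 138.4)/(232 − 53) = −0.2, so P = 149 − 0.2Q.
Supply slope = (182.15 − 79.225)/(232 − 53) = 0.575, so P = 48.75 + 0.575Q.
Competitive equilibrium: 149 − 0.2Q = 48.75 + 0.575Q → Q* = 129.3548, P* = 123.129.
With the tax, the buyer price exceeds the seller price by 28.2: (149 − 0.2Q) − (48.75 + 0.575Q) = 28.2 → Q' = 92.9677.
Tax revenue = 28.2 × 92.9677 = 2621.69.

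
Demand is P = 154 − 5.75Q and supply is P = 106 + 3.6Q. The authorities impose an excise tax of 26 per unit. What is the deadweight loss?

Competitive equilibrium: 154 − 5.75Q = 106 + 3.6Q → Q* = 5.1337, P* = 124.4813.
With the tax, the buyer price exceeds the seller price by 26: (154 − 5.75Q) − (106 + 3.6Q) = 26 → Q' = 2.3529.
ΔQ = 5.1337 − 2.3529 = 2.7808; the wedge equals the tax, 26.
Welfare loss = ½ × 2.7808 × 26 = 36.15.

36.15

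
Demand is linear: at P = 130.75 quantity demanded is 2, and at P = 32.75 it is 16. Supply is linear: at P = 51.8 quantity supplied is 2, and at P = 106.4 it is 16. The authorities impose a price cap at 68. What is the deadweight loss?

Demand slope = (32.75 − 130.75)/(16 − 2) = −7, so P = 144.75 − 7Q.
Supply slope = (106.4 − 51.8)/(16 − 2) = 3.9, so P = 44 + 3.9Q.
Competitive equilibrium: 144.75 − 7Q = 44 + 3.9Q → Q* = 9.2431, P* = 80.0482.
At the ceiling P = 68, quantity supplied = (68 − 44)/3.9 = 6.1538.
Willingness to pay at Q' = 6.1538: 144.75 − 7·6.1538 = 101.6734.
ΔQ = 9.2431 − 6.1538 = 3.0893; wedge = 101.6734 − 68 = 33.6734.
DWL = ½ × 3.0893 × 33.6734 = 52.01.

52.01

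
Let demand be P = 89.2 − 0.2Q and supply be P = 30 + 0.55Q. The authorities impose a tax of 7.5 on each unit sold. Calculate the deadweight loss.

37.50

Competitive equilibrium: 89.2 − 0.2Q = 30 + 0.55Q → Q* = 78.9333, P* = 73.4133.
With the tax, the buyer price exceeds the seller price by 7.5: (89.2 − 0.2Q) − (30 + 0.55Q) = 7.5 → Q' = 68.9333.
ΔQ = 78.9333 − 68.9333 = 10; the wedge equals the tax, 7.5.
Deadweight loss = ½ × 10 × 7.5 = 37.50.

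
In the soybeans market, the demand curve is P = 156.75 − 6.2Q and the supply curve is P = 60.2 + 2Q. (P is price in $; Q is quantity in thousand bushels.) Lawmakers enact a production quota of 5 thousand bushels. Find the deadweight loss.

$188.16 thousand

Competitive equilibrium: 156.75 − 6.2Q = 60.2 + 2Q → Q* = 11.7744, P* = 83.7488.
At Q = 5: demand price = 156.75 − 6.2·5 = 125.75; supply price = 60.2 + 2·5 = 70.2.
ΔQ = 11.7744 − 5 = 6.7744; wedge = 125.75 − 70.2 = 55.55.
The triangle = ½ × 6.7744 × 55.55 = $188.16 thousand.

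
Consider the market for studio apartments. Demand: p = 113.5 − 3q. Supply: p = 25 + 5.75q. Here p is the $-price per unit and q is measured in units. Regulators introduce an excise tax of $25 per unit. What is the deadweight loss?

$35.71

Competitive equilibrium: 113.5 − 3q = 25 + 5.75q → q* = 10.11429, p* = 83.15714.
With the tax, the buyer price exceeds the seller price by 25: (113.5 − 3q) − (25 + 5.75q) = 25 → q' = 7.25714.
Δq = 10.11429 − 7.25714 = 2.85715; the wedge equals the tax, 25.
Welfare loss = ½ × 2.85715 × 25 = $35.71.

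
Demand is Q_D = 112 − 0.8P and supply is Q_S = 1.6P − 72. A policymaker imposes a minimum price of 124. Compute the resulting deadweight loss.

1344.27

In inverse form: demand P = 140 − 1.25Q, supply P = 45 + 0.625Q.
Competitive equilibrium: 140 − 1.25Q = 45 + 0.625Q → Q* = 50.6667, P* = 76.6667.
At the floor P = 124, quantity demanded = (140 − 124)/1.25 = 12.8.
Sellers' marginal cost at Q' = 12.8: 45 + 0.625·12.8 = 53.
ΔQ = 50.6667 − 12.8 = 37.8667; wedge = 124 − 53 = 71.
The triangle = ½ × 37.8667 × 71 = 1344.27.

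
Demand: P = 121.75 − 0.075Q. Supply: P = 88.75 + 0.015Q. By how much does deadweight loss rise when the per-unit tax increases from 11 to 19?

Competitive equilibrium: 121.75 − 0.075Q = 88.75 + 0.015Q → Q* = 366.6667, P* = 94.25.
For a per-unit tax t: ΔQ = t/0.09, so DWL = ½·t·(t/0.09) = t²/0.18.
At t = 11: DWL = 672.222. At t = 19: DWL = 2005.556.
Increase = 2005.556 − 672.222 = 1333.33.

1333.33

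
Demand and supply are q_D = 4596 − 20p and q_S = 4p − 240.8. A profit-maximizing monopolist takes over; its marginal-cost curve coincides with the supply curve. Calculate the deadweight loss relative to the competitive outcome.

In inverse form: demand p = 229.8 − 0.05q, supply p = 60.2 + 0.25q.
Competitive equilibrium: 229.8 − 0.05q = 60.2 + 0.25q → q* = 565.3333, p* = 201.5333.
Marginal revenue: MR = 229.8 − 0.1q. Set MR = MC: 229.8 − 0.1q = 60.2 + 0.25q → q_m = 484.5714.
Price p_m = 229.8 − 0.05·484.5714 = 205.5714; MC(q_m) = 60.2 + 0.25·484.5714 = 181.3429.
Competitive q* = 565.3333, so Δq = 80.7619; wedge = 205.5714 − 181.3429 = 24.2285.
The triangle = ½ × 80.7619 × 24.2285 = 978.37.

978.37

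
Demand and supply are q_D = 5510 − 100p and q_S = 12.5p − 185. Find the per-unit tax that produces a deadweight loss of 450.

In inverse form: demand p = 55.1 − 0.01q, supply p = 14.8 + 0.08q.
Competitive equilibrium: 55.1 − 0.01q = 14.8 + 0.08q → q* = 447.7778, p* = 50.6222.
A tax t gives Δq = t/0.09 and wedge t, so DWL = t²/0.18.
t²/0.18 = 450 → t² = 81 → t = 9.

9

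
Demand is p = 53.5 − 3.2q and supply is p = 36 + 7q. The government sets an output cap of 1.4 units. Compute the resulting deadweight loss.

Competitive equilibrium: 53.5 − 3.2q = 36 + 7q → q* = 1.7157, p* = 48.0098.
At q = 1.4: demand price = 53.5 − 3.2·1.4 = 49.02; supply price = 36 + 7·1.4 = 45.8.
Δq = 1.7157 − 1.4 = 0.3157; wedge = 49.02 − 45.8 = 3.22.
Welfare loss = ½ × 0.3157 × 3.22 = 0.51.

0.51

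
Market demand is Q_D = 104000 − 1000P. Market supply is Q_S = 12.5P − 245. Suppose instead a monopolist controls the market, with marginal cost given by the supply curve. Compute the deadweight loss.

In inverse form: demand P = 104 − 0.001Q, supply P = 19.6 + 0.08Q.
Competitive equilibrium: 104 − 0.001Q = 19.6 + 0.08Q → Q* = 1041.9753, P* = 102.958.
Marginal revenue: MR = 104 − 0.002Q. Set MR = MC: 104 − 0.002Q = 19.6 + 0.08Q → Q_m = 1029.2683.
Price P_m = 104 − 0.001·1029.2683 = 102.9707; MC(Q_m) = 19.6 + 0.08·1029.2683 = 101.9415.
Competitive Q* = 1041.9753, so ΔQ = 12.707; wedge = 102.9707 − 101.9415 = 1.0292.
Deadweight loss = ½ × 12.707 × 1.0292 = 6.54.

6.54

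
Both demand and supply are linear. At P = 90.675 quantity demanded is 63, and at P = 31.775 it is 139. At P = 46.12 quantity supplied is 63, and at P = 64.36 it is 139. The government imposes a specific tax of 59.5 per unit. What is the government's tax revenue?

2872.41

Demand slope = (31.775 − 90.675)/(139 − 63) = −0.775, so P = 139.5 − 0.775Q.
Supply slope = (64.36 − 46.12)/(139 − 63) = 0.24, so P = 31 + 0.24Q.
Competitive equilibrium: 139.5 − 0.775Q = 31 + 0.24Q → Q* = 106.89655, P* = 56.65517.
With the tax, the buyer price exceeds the seller price by 59.5: (139.5 − 0.775Q) − (31 + 0.24Q) = 59.5 → Q' = 48.27586.
Tax revenue = 59.5 × 48.27586 = 2872.41.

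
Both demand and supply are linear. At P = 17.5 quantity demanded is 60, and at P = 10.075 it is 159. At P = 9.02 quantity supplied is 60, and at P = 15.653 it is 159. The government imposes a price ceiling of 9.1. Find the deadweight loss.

Demand slope = (10.075 − 17.5)/(159 − 60) = −0.075, so P = 22 − 0.075Q.
Supply slope = (15.653 − 9.02)/(159 − 60) = 0.067, so P = 5 + 0.067Q.
Competitive equilibrium: 22 − 0.075Q = 5 + 0.067Q → Q* = 119.7183, P* = 13.0211.
At the ceiling P = 9.1, quantity supplied = (9.1 − 5)/0.067 = 61.194.
Willingness to pay at Q' = 61.194: 22 − 0.075·61.194 = 17.4105.
ΔQ = 119.7183 − 61.194 = 58.5243; wedge = 17.4105 − 9.1 = 8.3105.
Welfare loss = ½ × 58.5243 × 8.3105 = 243.18.

243.18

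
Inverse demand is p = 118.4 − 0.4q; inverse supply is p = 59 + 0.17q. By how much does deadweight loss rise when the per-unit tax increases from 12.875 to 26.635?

Competitive equilibrium: 118.4 − 0.4q = 59 + 0.17q → q* = 104.2105, p* = 76.7158.
For a per-unit tax t: Δq = t/0.57, so DWL = ½·t·(t/0.57) = t²/1.14.
At t = 12.875: DWL = 145.408. At t = 26.635: DWL = 622.301.
Increase = 622.301 − 145.408 = 476.89.

476.89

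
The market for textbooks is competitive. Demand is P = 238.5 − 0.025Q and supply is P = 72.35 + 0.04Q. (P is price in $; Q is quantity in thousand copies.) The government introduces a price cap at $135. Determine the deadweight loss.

Competitive equilibrium: 238.5 − 0.025Q = 72.35 + 0.04Q → Q* = 2556.15385, P* = 174.59615.
At the ceiling P = 135, quantity supplied = (135 − 72.35)/0.04 = 1566.25.
Willingness to pay at Q' = 1566.25: 238.5 − 0.025·1566.25 = 199.34375.
ΔQ = 2556.15385 − 1566.25 = 989.90385; wedge = 199.34375 − 135 = 64.34375.
The triangle = ½ × 989.90385 × 64.34375 = $31847.06 thousand.

$31847.06 thousand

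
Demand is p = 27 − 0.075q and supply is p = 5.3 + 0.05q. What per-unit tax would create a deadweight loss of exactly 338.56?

9.2

Competitive equilibrium: 27 − 0.075q = 5.3 + 0.05q → q* = 173.6, p* = 13.98.
A tax t gives Δq = t/0.125 and wedge t, so DWL = t²/0.25.
t²/0.25 = 338.56 → t² = 84.64 → t = 9.2.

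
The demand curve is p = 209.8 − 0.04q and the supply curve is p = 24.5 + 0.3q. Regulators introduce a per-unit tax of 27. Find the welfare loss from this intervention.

1072.06

Competitive equilibrium: 209.8 − 0.04q = 24.5 + 0.3q → q* = 545, p* = 188.
With the tax, the buyer price exceeds the seller price by 27: (209.8 − 0.04q) − (24.5 + 0.3q) = 27 → q' = 465.5882.
Δq = 545 − 465.5882 = 79.4118; the wedge equals the tax, 27.
DWL = ½ × 79.4118 × 27 = 1072.06.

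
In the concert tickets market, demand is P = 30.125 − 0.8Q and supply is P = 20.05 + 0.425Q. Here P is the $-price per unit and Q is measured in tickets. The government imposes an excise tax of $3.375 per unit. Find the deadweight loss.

Competitive equilibrium: 30.125 − 0.8Q = 20.05 + 0.425Q → Q* = 8.2245, P* = 23.5454.
With the tax, the buyer price exceeds the seller price by 3.375: (30.125 − 0.8Q) − (20.05 + 0.425Q) = 3.375 → Q' = 5.4694.
ΔQ = 8.2245 − 5.4694 = 2.7551; the wedge equals the tax, 3.375.
DWL = ½ × 2.7551 × 3.375 = $4.65.

$4.65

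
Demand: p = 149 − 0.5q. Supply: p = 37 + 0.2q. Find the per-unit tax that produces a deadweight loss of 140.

14

Competitive equilibrium: 149 − 0.5q = 37 + 0.2q → q* = 160, p* = 69.
A tax t gives Δq = t/0.7 and wedge t, so DWL = t²/1.4.
t²/1.4 = 140 → t² = 196 → t = 14.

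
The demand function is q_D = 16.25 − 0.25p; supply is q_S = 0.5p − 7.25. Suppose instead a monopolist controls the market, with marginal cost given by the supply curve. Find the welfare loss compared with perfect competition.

In inverse form: demand p = 65 − 4q, supply p = 14.5 + 2q.
Competitive equilibrium: 65 − 4q = 14.5 + 2q → q* = 8.4167, p* = 31.3333.
Marginal revenue: MR = 65 − 8q. Set MR = MC: 65 − 8q = 14.5 + 2q → q_m = 5.05.
Price p_m = 65 − 4·5.05 = 44.8; MC(q_m) = 14.5 + 2·5.05 = 24.6.
Competitive q* = 8.4167, so Δq = 3.3667; wedge = 44.8 − 24.6 = 20.2.
DWL = ½ × 3.3667 × 20.2 = 34.

34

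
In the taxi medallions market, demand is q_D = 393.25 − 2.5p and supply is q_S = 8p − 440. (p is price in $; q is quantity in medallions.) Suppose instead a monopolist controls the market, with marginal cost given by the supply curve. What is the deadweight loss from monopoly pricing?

In inverse form: demand p = 157.3 − 0.4q, supply p = 55 + 0.125q.
Competitive equilibrium: 157.3 − 0.4q = 55 + 0.125q → q* = 194.8571, p* = 79.3571.
Marginal revenue: MR = 157.3 − 0.8q. Set MR = MC: 157.3 − 0.8q = 55 + 0.125q → q_m = 110.5946.
Price p_m = 157.3 − 0.4·110.5946 = 113.0622; MC(q_m) = 55 + 0.125·110.5946 = 68.8243.
Competitive q* = 194.8571, so Δq = 84.2625; wedge = 113.0622 − 68.8243 = 44.2379.
Deadweight loss = ½ × 84.2625 × 44.2379 = $1863.80.

$1863.80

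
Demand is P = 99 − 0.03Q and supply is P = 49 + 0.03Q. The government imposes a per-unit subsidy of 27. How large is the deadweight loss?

6075

Competitive equilibrium: 99 − 0.03Q = 49 + 0.03Q → Q* = 833.3333, P* = 74.
The subsidy lowers effective supply by 27: P = 22 + 0.03Q.
New quantity: 99 − 0.03Q = 22 + 0.03Q → Q' = 1283.3333.
Overproduction ΔQ = 1283.3333 − 833.3333 = 450; wedge = subsidy = 27.
The triangle = ½ × 450 × 27 = 6075.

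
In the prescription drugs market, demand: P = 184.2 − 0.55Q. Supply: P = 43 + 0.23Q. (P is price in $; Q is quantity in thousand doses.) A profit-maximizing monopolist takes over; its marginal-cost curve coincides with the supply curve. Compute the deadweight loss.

$2185.58 thousand

Competitive equilibrium: 184.2 − 0.55Q = 43 + 0.23Q → Q* = 181.0256, P* = 84.6359.
Marginal revenue: MR = 184.2 − 1.1Q. Set MR = MC: 184.2 − 1.1Q = 43 + 0.23Q → Q_m = 106.1654.
Price P_m = 184.2 − 0.55·106.1654 = 125.809; MC(Q_m) = 43 + 0.23·106.1654 = 67.418.
Competitive Q* = 181.0256, so ΔQ = 74.8602; wedge = 125.809 − 67.418 = 58.391.
DWL = ½ × 74.8602 × 58.391 = $2185.58 thousand.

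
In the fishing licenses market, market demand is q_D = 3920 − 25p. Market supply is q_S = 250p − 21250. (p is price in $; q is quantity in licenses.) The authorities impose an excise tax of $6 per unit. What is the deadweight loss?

In inverse form: demand p = 156.8 − 0.04q, supply p = 85 + 0.004q.
Competitive equilibrium: 156.8 − 0.04q = 85 + 0.004q → q* = 1631.8182, p* = 91.5273.
With the tax, the buyer price exceeds the seller price by 6: (156.8 − 0.04q) − (85 + 0.004q) = 6 → q' = 1495.4545.
Δq = 1631.8182 − 1495.4545 = 136.3637; the wedge equals the tax, 6.
Welfare loss = ½ × 136.3637 × 6 = $409.09.

$409.09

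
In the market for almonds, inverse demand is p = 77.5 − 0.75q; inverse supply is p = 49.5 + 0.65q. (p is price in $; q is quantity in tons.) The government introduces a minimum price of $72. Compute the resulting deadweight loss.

$112.31

Competitive equilibrium: 77.5 − 0.75q = 49.5 + 0.65q → q* = 20, p* = 62.5.
At the floor p = 72, quantity demanded = (77.5 − 72)/0.75 = 7.3333.
Sellers' marginal cost at q' = 7.3333: 49.5 + 0.65·7.3333 = 54.2666.
Δq = 20 − 7.3333 = 12.6667; wedge = 72 − 54.2666 = 17.7334.
Welfare loss = ½ × 12.6667 × 17.7334 = $112.31.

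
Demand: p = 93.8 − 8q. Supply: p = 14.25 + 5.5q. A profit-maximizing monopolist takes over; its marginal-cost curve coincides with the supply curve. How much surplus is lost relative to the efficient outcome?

32.45

Competitive equilibrium: 93.8 − 8q = 14.25 + 5.5q → q* = 5.8926, p* = 46.6593.
Marginal revenue: MR = 93.8 − 16q. Set MR = MC: 93.8 − 16q = 14.25 + 5.5q → q_m = 3.7.
Price p_m = 93.8 − 8·3.7 = 64.2; MC(q_m) = 14.25 + 5.5·3.7 = 34.6.
Competitive q* = 5.8926, so Δq = 2.1926; wedge = 64.2 − 34.6 = 29.6.
DWL = ½ × 2.1926 × 29.6 = 32.45.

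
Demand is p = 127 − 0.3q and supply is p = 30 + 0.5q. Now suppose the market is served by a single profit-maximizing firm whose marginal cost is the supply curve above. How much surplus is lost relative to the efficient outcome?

437.40

Competitive equilibrium: 127 − 0.3q = 30 + 0.5q → q* = 121.25, p* = 90.625.
Marginal revenue: MR = 127 − 0.6q. Set MR = MC: 127 − 0.6q = 30 + 0.5q → q_m = 88.1818.
Price p_m = 127 − 0.3·88.1818 = 100.5455; MC(q_m) = 30 + 0.5·88.1818 = 74.0909.
Competitive q* = 121.25, so Δq = 33.0682; wedge = 100.5455 − 74.0909 = 26.4546.
Deadweight loss = ½ × 33.0682 × 26.4546 = 437.40.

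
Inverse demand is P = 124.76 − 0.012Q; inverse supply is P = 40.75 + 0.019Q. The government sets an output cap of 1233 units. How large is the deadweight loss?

Competitive equilibrium: 124.76 − 0.012Q = 40.75 + 0.019Q → Q* = 2710, P* = 92.24.
At Q = 1233: demand price = 124.76 − 0.012·1233 = 109.964; supply price = 40.75 + 0.019·1233 = 64.177.
ΔQ = 2710 − 1233 = 1477; wedge = 109.964 − 64.177 = 45.787.
Welfare loss = ½ × 1477 × 45.787 = 33813.70.

33813.70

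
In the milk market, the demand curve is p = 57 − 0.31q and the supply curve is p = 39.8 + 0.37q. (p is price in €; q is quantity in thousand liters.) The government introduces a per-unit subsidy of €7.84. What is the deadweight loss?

Competitive equilibrium: 57 − 0.31q = 39.8 + 0.37q → q* = 25.2941, p* = 49.1588.
The subsidy lowers effective supply by 7.84: p = 31.96 + 0.37q.
New quantity: 57 − 0.31q = 31.96 + 0.37q → q' = 36.8235.
Overproduction Δq = 36.8235 − 25.2941 = 11.5294; wedge = subsidy = 7.84.
DWL = ½ × 11.5294 × 7.84 = €45.20 thousand.

€45.20 thousand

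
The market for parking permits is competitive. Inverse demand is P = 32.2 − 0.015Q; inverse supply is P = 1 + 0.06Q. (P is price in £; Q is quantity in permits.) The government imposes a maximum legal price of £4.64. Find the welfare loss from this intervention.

Competitive equilibrium: 32.2 − 0.015Q = 1 + 0.06Q → Q* = 416, P* = 25.96.
At the ceiling P = 4.64, quantity supplied = (4.64 − 1)/0.06 = 60.6667.
Willingness to pay at Q' = 60.6667: 32.2 − 0.015·60.6667 = 31.29.
ΔQ = 416 − 60.6667 = 355.3333; wedge = 31.29 − 4.64 = 26.65.
Welfare loss = ½ × 355.3333 × 26.65 = £4734.82.

£4734.82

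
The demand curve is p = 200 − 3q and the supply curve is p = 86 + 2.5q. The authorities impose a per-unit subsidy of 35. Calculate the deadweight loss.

111.36

Competitive equilibrium: 200 − 3q = 86 + 2.5q → q* = 20.7273, p* = 137.8182.
The subsidy lowers effective supply by 35: p = 51 + 2.5q.
New quantity: 200 − 3q = 51 + 2.5q → q' = 27.0909.
Overproduction Δq = 27.0909 − 20.7273 = 6.3636; wedge = subsidy = 35.
Deadweight loss = ½ × 6.3636 × 35 = 111.36.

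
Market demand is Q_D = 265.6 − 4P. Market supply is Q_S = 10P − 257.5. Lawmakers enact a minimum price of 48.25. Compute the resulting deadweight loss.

In inverse form: demand P = 66.4 − 0.25Q, supply P = 25.75 + 0.1Q.
Competitive equilibrium: 66.4 − 0.25Q = 25.75 + 0.1Q → Q* = 116.1429, P* = 37.3643.
At the floor P = 48.25, quantity demanded = (66.4 − 48.25)/0.25 = 72.6.
Sellers' marginal cost at Q' = 72.6: 25.75 + 0.1·72.6 = 33.01.
ΔQ = 116.1429 − 72.6 = 43.5429; wedge = 48.25 − 33.01 = 15.24.
The triangle = ½ × 43.5429 × 15.24 = 331.80.

331.80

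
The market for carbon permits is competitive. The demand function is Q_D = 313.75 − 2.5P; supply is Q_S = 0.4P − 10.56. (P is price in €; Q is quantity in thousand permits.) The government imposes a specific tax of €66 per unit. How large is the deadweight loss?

€751.03 thousand

In inverse form: demand P = 125.5 − 0.4Q, supply P = 26.4 + 2.5Q.
Competitive equilibrium: 125.5 − 0.4Q = 26.4 + 2.5Q → Q* = 34.1724, P* = 111.831.
With the tax, the buyer price exceeds the seller price by 66: (125.5 − 0.4Q) − (26.4 + 2.5Q) = 66 → Q' = 11.4138.
ΔQ = 34.1724 − 11.4138 = 22.7586; the wedge equals the tax, 66.
The triangle = ½ × 22.7586 × 66 = €751.03 thousand.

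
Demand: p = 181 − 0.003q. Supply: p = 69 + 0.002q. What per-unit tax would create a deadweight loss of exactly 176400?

42

Competitive equilibrium: 181 − 0.003q = 69 + 0.002q → q* = 22400, p* = 113.8.
A tax t gives Δq = t/0.005 and wedge t, so DWL = t²/0.01.
t²/0.01 = 176400 → t² = 1764 → t = 42.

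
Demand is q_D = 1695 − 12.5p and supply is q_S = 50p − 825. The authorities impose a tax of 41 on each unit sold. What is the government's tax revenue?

32021

In inverse form: demand p = 135.6 − 0.08q, supply p = 16.5 + 0.02q.
Competitive equilibrium: 135.6 − 0.08q = 16.5 + 0.02q → q* = 1191, p* = 40.32.
With the tax, the buyer price exceeds the seller price by 41: (135.6 − 0.08q) − (16.5 + 0.02q) = 41 → q' = 781.
Tax revenue = 41 × 781 = 32021.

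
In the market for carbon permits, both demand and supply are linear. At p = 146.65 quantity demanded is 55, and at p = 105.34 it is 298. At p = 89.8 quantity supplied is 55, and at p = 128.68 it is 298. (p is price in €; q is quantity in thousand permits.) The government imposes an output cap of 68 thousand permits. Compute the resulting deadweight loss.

Demand slope = (105.34 − 146.65)/(298 − 55) = −0.17, so p = 156 − 0.17q.
Supply slope = (128.68 − 89.8)/(298 − 55) = 0.16, so p = 81 + 0.16q.
Competitive equilibrium: 156 − 0.17q = 81 + 0.16q → q* = 227.2727, p* = 117.3636.
At q = 68: demand price = 156 − 0.17·68 = 144.44; supply price = 81 + 0.16·68 = 91.88.
Δq = 227.2727 − 68 = 159.2727; wedge = 144.44 − 91.88 = 52.56.
DWL = ½ × 159.2727 × 52.56 = €4185.69 thousand.

€4185.69 thousand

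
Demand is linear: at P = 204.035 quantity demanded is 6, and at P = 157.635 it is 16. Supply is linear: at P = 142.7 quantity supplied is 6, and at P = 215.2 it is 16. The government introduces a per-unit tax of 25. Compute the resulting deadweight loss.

Demand slope = (157.635 − 204.035)/(16 − 6) = −4.64, so P = 231.875 − 4.64Q.
Supply slope = (215.2 − 142.7)/(16 − 6) = 7.25, so P = 99.2 + 7.25Q.
Competitive equilibrium: 231.875 − 4.64Q = 99.2 + 7.25Q → Q* = 11.1585, P* = 180.0994.
With the tax, the buyer price exceeds the seller price by 25: (231.875 − 4.64Q) − (99.2 + 7.25Q) = 25 → Q' = 9.0559.
ΔQ = 11.1585 − 9.0559 = 2.1026; the wedge equals the tax, 25.
The triangle = ½ × 2.1026 × 25 = 26.28.

26.28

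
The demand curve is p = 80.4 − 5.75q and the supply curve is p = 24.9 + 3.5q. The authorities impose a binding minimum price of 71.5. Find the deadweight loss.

91.68

Competitive equilibrium: 80.4 − 5.75q = 24.9 + 3.5q → q* = 6, p* = 45.9.
At the floor p = 71.5, quantity demanded = (80.4 − 71.5)/5.75 = 1.5478.
Sellers' marginal cost at q' = 1.5478: 24.9 + 3.5·1.5478 = 30.3173.
Δq = 6 − 1.5478 = 4.4522; wedge = 71.5 − 30.3173 = 41.1827.
Deadweight loss = ½ × 4.4522 × 41.1827 = 91.68.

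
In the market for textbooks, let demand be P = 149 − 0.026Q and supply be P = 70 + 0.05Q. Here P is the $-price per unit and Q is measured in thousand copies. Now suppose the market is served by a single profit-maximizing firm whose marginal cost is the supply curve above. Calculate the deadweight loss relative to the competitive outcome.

Competitive equilibrium: 149 − 0.026Q = 70 + 0.05Q → Q* = 1039.4737, P* = 121.9737.
Marginal revenue: MR = 149 − 0.052Q. Set MR = MC: 149 − 0.052Q = 70 + 0.05Q → Q_m = 774.5098.
Price P_m = 149 − 0.026·774.5098 = 128.8627; MC(Q_m) = 70 + 0.05·774.5098 = 108.7255.
Competitive Q* = 1039.4737, so ΔQ = 264.9639; wedge = 128.8627 − 108.7255 = 20.1372.
Welfare loss = ½ × 264.9639 × 20.1372 = $2667.82 thousand.

$2667.82 thousand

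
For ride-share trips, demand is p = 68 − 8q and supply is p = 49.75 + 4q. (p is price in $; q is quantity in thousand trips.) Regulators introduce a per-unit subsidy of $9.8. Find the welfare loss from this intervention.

$4 thousand

Competitive equilibrium: 68 − 8q = 49.75 + 4q → q* = 1.5208, p* = 55.8333.
The subsidy lowers effective supply by 9.8: p = 39.95 + 4q.
New quantity: 68 − 8q = 39.95 + 4q → q' = 2.3375.
Overproduction Δq = 2.3375 − 1.5208 = 0.8167; wedge = subsidy = 9.8.
The triangle = ½ × 0.8167 × 9.8 = $4 thousand.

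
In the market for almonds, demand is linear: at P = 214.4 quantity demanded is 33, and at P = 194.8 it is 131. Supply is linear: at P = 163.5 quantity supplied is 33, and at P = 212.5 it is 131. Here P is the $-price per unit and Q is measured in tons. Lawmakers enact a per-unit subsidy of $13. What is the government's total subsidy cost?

$1615.71

Demand slope = (194.8 − 214.4)/(131 − 33) = −0.2, so P = 221 − 0.2Q.
Supply slope = (212.5 − 163.5)/(131 − 33) = 0.5, so P = 147 + 0.5Q.
Competitive equilibrium: 221 − 0.2Q = 147 + 0.5Q → Q* = 105.7143, P* = 199.8571.
The subsidy lowers effective supply by 13: P = 134 + 0.5Q.
New quantity: 221 − 0.2Q = 134 + 0.5Q → Q' = 124.2857.
Total subsidy cost = 13 × 124.2857 = $1615.71.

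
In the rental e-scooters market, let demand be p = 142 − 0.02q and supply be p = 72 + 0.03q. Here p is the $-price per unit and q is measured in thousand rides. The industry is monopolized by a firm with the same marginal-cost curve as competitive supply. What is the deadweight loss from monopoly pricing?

Competitive equilibrium: 142 − 0.02q = 72 + 0.03q → q* = 1400, p* = 114.
Marginal revenue: MR = 142 − 0.04q. Set MR = MC: 142 − 0.04q = 72 + 0.03q → q_m = 1000.
Price p_m = 142 − 0.02·1000 = 122; MC(q_m) = 72 + 0.03·1000 = 102.
Competitive q* = 1400, so Δq = 400; wedge = 122 − 102 = 20.
The triangle = ½ × 400 × 20 = $4000 thousand.

$4000 thousand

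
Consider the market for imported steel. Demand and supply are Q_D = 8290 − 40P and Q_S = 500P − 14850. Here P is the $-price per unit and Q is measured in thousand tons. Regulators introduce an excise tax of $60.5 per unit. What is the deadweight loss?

In inverse form: demand P = 207.25 − 0.025Q, supply P = 29.7 + 0.002Q.
Competitive equilibrium: 207.25 − 0.025Q = 29.7 + 0.002Q → Q* = 6575.9259, P* = 42.8519.
With the tax, the buyer price exceeds the seller price by 60.5: (207.25 − 0.025Q) − (29.7 + 0.002Q) = 60.5 → Q' = 4335.1852.
ΔQ = 6575.9259 − 4335.1852 = 2240.7407; the wedge equals the tax, 60.5.
Deadweight loss = ½ × 2240.7407 × 60.5 = $67782.41 thousand.

$67782.41 thousand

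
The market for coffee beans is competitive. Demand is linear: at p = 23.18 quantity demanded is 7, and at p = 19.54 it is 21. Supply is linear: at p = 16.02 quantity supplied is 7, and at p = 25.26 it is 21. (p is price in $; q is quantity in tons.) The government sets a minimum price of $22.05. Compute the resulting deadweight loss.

Demand slope = (19.54 − 23.18)/(21 − 7) = −0.26, so p = 25 − 0.26q.
Supply slope = (25.26 − 16.02)/(21 − 7) = 0.66, so p = 11.4 + 0.66q.
Competitive equilibrium: 25 − 0.26q = 11.4 + 0.66q → q* = 14.7826, p* = 21.1565.
At the floor p = 22.05, quantity demanded = (25 − 22.05)/0.26 = 11.3462.
Sellers' marginal cost at q' = 11.3462: 11.4 + 0.66·11.3462 = 18.8885.
Δq = 14.7826 − 11.3462 = 3.4364; wedge = 22.05 − 18.8885 = 3.1615.
Welfare loss = ½ × 3.4364 × 3.1615 = $5.43.

$5.43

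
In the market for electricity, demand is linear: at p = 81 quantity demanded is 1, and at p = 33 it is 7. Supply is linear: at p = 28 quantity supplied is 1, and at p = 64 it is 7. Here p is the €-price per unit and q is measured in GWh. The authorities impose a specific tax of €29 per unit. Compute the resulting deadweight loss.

Demand slope = (33 − 81)/(7 − 1) = −8, so p = 89 − 8q.
Supply slope = (64 − 28)/(7 − 1) = 6, so p = 22 + 6q.
Competitive equilibrium: 89 − 8q = 22 + 6q → q* = 4.7857, p* = 50.7143.
With the tax, the buyer price exceeds the seller price by 29: (89 − 8q) − (22 + 6q) = 29 → q' = 2.7143.
Δq = 4.7857 − 2.7143 = 2.0714; the wedge equals the tax, 29.
The triangle = ½ × 2.0714 × 29 = €30.04.

€30.04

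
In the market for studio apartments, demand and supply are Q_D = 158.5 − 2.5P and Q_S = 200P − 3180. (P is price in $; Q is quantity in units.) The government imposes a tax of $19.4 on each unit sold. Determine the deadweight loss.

In inverse form: demand P = 63.4 − 0.4Q, supply P = 15.9 + 0.005Q.
Competitive equilibrium: 63.4 − 0.4Q = 15.9 + 0.005Q → Q* = 117.284, P* = 16.4864.
With the tax, the buyer price exceeds the seller price by 19.4: (63.4 − 0.4Q) − (15.9 + 0.005Q) = 19.4 → Q' = 69.3827.
ΔQ = 117.284 − 69.3827 = 47.9013; the wedge equals the tax, 19.4.
The triangle = ½ × 47.9013 × 19.4 = $464.64.

$464.64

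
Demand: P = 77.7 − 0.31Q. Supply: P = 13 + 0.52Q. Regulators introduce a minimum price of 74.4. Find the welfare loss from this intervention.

Competitive equilibrium: 77.7 − 0.31Q = 13 + 0.52Q → Q* = 77.95181, P* = 53.53494.
At the floor P = 74.4, quantity demanded = (77.7 − 74.4)/0.31 = 10.64516.
Sellers' marginal cost at Q' = 10.64516: 13 + 0.52·10.64516 = 18.53548.
ΔQ = 77.95181 − 10.64516 = 67.30665; wedge = 74.4 − 18.53548 = 55.86452.
Welfare loss = ½ × 67.30665 × 55.86452 = 1880.03.

1880.03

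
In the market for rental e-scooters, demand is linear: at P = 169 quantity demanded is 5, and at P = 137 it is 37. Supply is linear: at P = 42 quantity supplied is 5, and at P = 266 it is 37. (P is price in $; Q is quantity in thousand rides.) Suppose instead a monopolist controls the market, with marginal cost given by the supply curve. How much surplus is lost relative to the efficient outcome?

$21.52 thousand

Demand slope = (137 − 169)/(37 − 5) = −1, so P = 174 − Q.
Supply slope = (266 − 42)/(37 − 5) = 7, so P = 7 + 7Q.
Competitive equilibrium: 174 − Q = 7 + 7Q → Q* = 20.875, P* = 153.125.
Marginal revenue: MR = 174 − 2Q. Set MR = MC: 174 − 2Q = 7 + 7Q → Q_m = 18.5556.
Price P_m = 174 − 1·18.5556 = 155.4444; MC(Q_m) = 7 + 7·18.5556 = 136.8892.
Competitive Q* = 20.875, so ΔQ = 2.3194; wedge = 155.4444 − 136.8892 = 18.5552.
DWL = ½ × 2.3194 × 18.5552 = $21.52 thousand.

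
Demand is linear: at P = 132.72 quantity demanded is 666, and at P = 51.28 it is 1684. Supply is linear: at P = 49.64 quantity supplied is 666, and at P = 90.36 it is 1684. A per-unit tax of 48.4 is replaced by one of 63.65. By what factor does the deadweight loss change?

Demand slope = (51.28 − 132.72)/(1684 − 666) = −0.08, so P = 186 − 0.08Q.
Supply slope = (90.36 − 49.64)/(1684 − 666) = 0.04, so P = 23 + 0.04Q.
Competitive equilibrium: 186 − 0.08Q = 23 + 0.04Q → Q* = 1358.3333, P* = 77.3333.
For a per-unit tax t: ΔQ = t/0.12, so DWL = ½·t·(t/0.12) = t²/0.24.
At t = 48.4: DWL = 9760.667. At t = 63.65: DWL = 16880.510.
Ratio = (63.65/48.4)² = 1.729.

1.729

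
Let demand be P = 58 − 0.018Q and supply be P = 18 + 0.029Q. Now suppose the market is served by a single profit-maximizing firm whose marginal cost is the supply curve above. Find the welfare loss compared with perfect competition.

Competitive equilibrium: 58 − 0.018Q = 18 + 0.029Q → Q* = 851.0638, P* = 42.6809.
Marginal revenue: MR = 58 − 0.036Q. Set MR = MC: 58 − 0.036Q = 18 + 0.029Q → Q_m = 615.3846.
Price P_m = 58 − 0.018·615.3846 = 46.9231; MC(Q_m) = 18 + 0.029·615.3846 = 35.8462.
Competitive Q* = 851.0638, so ΔQ = 235.6792; wedge = 46.9231 − 35.8462 = 11.0769.
DWL = ½ × 235.6792 × 11.0769 = 1305.30.

1305.30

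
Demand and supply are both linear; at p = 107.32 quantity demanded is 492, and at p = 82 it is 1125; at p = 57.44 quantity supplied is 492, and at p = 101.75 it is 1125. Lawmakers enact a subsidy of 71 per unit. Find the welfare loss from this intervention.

Demand slope = (82 − 107.32)/(1125 − 492) = −0.04, so p = 127 − 0.04q.
Supply slope = (101.75 − 57.44)/(1125 − 492) = 0.07, so p = 23 + 0.07q.
Competitive equilibrium: 127 − 0.04q = 23 + 0.07q → q* = 945.4545, p* = 89.1818.
The subsidy lowers effective supply by 71: p = 0.07q − 48.
New quantity: 127 − 0.04q = 0.07q − 48 → q' = 1590.9091.
Overproduction Δq = 1590.9091 − 945.4545 = 645.4546; wedge = subsidy = 71.
DWL = ½ × 645.4546 × 71 = 22913.64.

22913.64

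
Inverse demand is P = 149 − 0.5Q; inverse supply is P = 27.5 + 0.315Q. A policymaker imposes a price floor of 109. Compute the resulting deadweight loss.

Competitive equilibrium: 149 − 0.5Q = 27.5 + 0.315Q → Q* = 149.0798, P* = 74.4601.
At the floor P = 109, quantity demanded = (149 − 109)/0.5 = 80.
Sellers' marginal cost at Q' = 80: 27.5 + 0.315·80 = 52.7.
ΔQ = 149.0798 − 80 = 69.0798; wedge = 109 − 52.7 = 56.3.
Welfare loss = ½ × 69.0798 × 56.3 = 1944.60.

1944.60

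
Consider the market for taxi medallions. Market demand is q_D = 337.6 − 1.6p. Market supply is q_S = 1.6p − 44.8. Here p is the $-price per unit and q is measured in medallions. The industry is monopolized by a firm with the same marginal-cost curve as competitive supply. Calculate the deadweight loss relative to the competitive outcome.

In inverse form: demand p = 211 − 0.625q, supply p = 28 + 0.625q.
Competitive equilibrium: 211 − 0.625q = 28 + 0.625q → q* = 146.4, p* = 119.5.
Marginal revenue: MR = 211 − 1.25q. Set MR = MC: 211 − 1.25q = 28 + 0.625q → q_m = 97.6.
Price p_m = 211 − 0.625·97.6 = 150; MC(q_m) = 28 + 0.625·97.6 = 89.
Competitive q* = 146.4, so Δq = 48.8; wedge = 150 − 89 = 61.
DWL = ½ × 48.8 × 61 = $1488.40.

$1488.40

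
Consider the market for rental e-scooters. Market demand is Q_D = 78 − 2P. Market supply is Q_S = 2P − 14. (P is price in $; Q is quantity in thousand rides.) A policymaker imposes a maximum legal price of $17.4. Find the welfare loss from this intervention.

$62.72 thousand

In inverse form: demand P = 39 − 0.5Q, supply P = 7 + 0.5Q.
Competitive equilibrium: 39 − 0.5Q = 7 + 0.5Q → Q* = 32, P* = 23.
At the ceiling P = 17.4, quantity supplied = (17.4 − 7)/0.5 = 20.8.
Willingness to pay at Q' = 20.8: 39 − 0.5·20.8 = 28.6.
ΔQ = 32 − 20.8 = 11.2; wedge = 28.6 − 17.4 = 11.2.
Deadweight loss = ½ × 11.2 × 11.2 = $62.72 thousand.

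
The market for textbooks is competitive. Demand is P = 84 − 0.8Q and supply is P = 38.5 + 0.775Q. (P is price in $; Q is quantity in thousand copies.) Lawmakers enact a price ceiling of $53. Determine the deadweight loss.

Competitive equilibrium: 84 − 0.8Q = 38.5 + 0.775Q → Q* = 28.8889, P* = 60.8889.
At the ceiling P = 53, quantity supplied = (53 − 38.5)/0.775 = 18.7097.
Willingness to pay at Q' = 18.7097: 84 − 0.8·18.7097 = 69.0322.
ΔQ = 28.8889 − 18.7097 = 10.1792; wedge = 69.0322 − 53 = 16.0322.
Welfare loss = ½ × 10.1792 × 16.0322 = $81.60 thousand.

$81.60 thousand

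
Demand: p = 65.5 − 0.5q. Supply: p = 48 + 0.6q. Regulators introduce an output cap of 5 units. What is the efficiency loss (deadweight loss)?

65.45

Competitive equilibrium: 65.5 − 0.5q = 48 + 0.6q → q* = 15.9091, p* = 57.5455.
At q = 5: demand price = 65.5 − 0.5·5 = 63; supply price = 48 + 0.6·5 = 51.
Δq = 15.9091 − 5 = 10.9091; wedge = 63 − 51 = 12.
Deadweight loss = ½ × 10.9091 × 12 = 65.45.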